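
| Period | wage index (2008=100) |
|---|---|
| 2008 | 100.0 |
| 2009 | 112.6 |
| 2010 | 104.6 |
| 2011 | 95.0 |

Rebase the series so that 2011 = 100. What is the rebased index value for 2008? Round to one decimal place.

105.3

Rebased(2008) = 100.0 / 95.0 × 100 = 105.2632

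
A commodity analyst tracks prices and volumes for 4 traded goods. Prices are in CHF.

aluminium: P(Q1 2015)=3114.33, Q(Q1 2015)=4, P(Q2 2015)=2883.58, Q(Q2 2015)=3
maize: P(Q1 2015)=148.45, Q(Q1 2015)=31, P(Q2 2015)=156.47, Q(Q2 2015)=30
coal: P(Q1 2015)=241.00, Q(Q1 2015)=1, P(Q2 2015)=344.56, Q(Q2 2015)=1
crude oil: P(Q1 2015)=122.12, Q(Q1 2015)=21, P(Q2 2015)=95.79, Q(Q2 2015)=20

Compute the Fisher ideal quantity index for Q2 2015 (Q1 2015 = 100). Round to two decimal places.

Laspeyres component (base-period weights):
ΣP(Q1 2015)Q(Q2 2015) = 3114.33×3 + 148.45×30 + 241.00×1 + 122.12×20 = 9342.99 + 4453.5 + 241 + 2442.4 = 16479.89
ΣP(Q1 2015)Q(Q1 2015) = 3114.33×4 + 148.45×31 + 241.00×1 + 122.12×21 = 12457.32 + 4601.95 + 241 + 2564.52 = 19864.79
L = 16479.89 / 19864.79 × 100 = 82.9603
Paasche component (current-period weights):
ΣP(Q2 2015)Q(Q2 2015) = 2883.58×3 + 156.47×30 + 344.56×1 + 95.79×20 = 8650.74 + 4694.1 + 344.56 + 1915.8 = 15605.2
ΣP(Q2 2015)Q(Q1 2015) = 2883.58×4 + 156.47×31 + 344.56×1 + 95.79×21 = 11534.32 + 4850.57 + 344.56 + 2011.59 = 18741.04
P = 15605.2 / 18741.04 × 100 = 83.2675
Fisher = √(L × P) = √(82.9603 × 83.2675) = 83.1138

83.11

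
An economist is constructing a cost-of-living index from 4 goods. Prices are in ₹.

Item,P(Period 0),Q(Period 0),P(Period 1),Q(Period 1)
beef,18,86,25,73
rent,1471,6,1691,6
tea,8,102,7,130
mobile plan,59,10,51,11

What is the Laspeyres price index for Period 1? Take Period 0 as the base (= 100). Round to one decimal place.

114.8

Laspeyres price index uses base-period quantities as weights.
ΣP(Period 1)·Q(Period 0) = 25×86 + 1691×6 + 7×102 + 51×10 = 2150 + 10146 + 714 + 510 = 13520
ΣP(Period 0)·Q(Period 0) = 18×86 + 1471×6 + 8×102 + 59×10 = 1548 + 8826 + 816 + 590 = 11780
Index = 13520 / 11780 × 100 = 114.7708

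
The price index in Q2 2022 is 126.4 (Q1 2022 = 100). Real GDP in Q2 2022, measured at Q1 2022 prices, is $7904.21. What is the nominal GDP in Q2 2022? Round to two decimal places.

Nominal = Real × (Index/100) = 7904.21 × (126.4/100)
        = 7904.21 × 1.264 = 9990.9214

9990.92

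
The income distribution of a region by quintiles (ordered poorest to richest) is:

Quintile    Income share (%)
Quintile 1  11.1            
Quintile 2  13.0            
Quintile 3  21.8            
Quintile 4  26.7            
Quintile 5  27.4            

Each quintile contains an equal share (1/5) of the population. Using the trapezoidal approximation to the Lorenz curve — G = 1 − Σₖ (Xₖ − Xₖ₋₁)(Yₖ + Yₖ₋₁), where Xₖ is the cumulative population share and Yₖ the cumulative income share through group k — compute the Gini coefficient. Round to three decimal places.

0.185

Cumulative income shares Yₖ: 0.1110, 0.2410, 0.4590, 0.7260, 1.0000
Σ (Xₖ−Xₖ₋₁)(Yₖ+Yₖ₋₁) = (1/5)(0.1110+0.0000) + (1/5)(0.2410+0.1110) + (1/5)(0.4590+0.2410) + (1/5)(0.7260+0.4590) + (1/5)(1.0000+0.7260)
  = 0.0222 + 0.0704 + 0.1400 + 0.2370 + 0.3452 = 0.8148
G = 1 − 0.8148 = 0.1852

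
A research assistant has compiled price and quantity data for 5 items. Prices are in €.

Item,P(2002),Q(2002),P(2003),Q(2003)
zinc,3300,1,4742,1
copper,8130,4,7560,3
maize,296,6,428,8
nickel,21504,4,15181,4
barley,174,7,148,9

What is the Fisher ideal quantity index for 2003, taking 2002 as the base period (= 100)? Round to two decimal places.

93.89

Laspeyres component (base-period weights):
ΣP(2002)Q(2003) = 3300×1 + 8130×3 + 296×8 + 21504×4 + 174×9 = 3300 + 24390 + 2368 + 86016 + 1566 = 117640
ΣP(2002)Q(2002) = 3300×1 + 8130×4 + 296×6 + 21504×4 + 174×7 = 3300 + 32520 + 1776 + 86016 + 1218 = 124830
L = 117640 / 124830 × 100 = 94.2402
Paasche component (current-period weights):
ΣP(2003)Q(2003) = 4742×1 + 7560×3 + 428×8 + 15181×4 + 148×9 = 4742 + 22680 + 3424 + 60724 + 1332 = 92902
ΣP(2003)Q(2002) = 4742×1 + 7560×4 + 428×6 + 15181×4 + 148×7 = 4742 + 30240 + 2568 + 60724 + 1036 = 99310
P = 92902 / 99310 × 100 = 93.5475
Fisher = √(L × P) = √(94.2402 × 93.5475) = 93.8932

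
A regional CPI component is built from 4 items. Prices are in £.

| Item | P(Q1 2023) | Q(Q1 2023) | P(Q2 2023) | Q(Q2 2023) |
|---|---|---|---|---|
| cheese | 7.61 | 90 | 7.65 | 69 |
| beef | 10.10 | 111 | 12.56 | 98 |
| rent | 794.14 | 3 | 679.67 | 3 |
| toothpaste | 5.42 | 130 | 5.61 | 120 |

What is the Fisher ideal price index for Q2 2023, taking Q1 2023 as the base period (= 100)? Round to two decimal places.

98.73

Laspeyres component (base-period weights):
ΣP(Q2 2023)Q(Q1 2023) = 7.65×90 + 12.56×111 + 679.67×3 + 5.61×130 = 688.5 + 1394.16 + 2039.01 + 729.3 = 4850.97
ΣP(Q1 2023)Q(Q1 2023) = 7.61×90 + 10.10×111 + 794.14×3 + 5.42×130 = 684.9 + 1121.1 + 2382.42 + 704.6 = 4893.02
L = 4850.97 / 4893.02 × 100 = 99.1406
Paasche component (current-period weights):
ΣP(Q2 2023)Q(Q2 2023) = 7.65×69 + 12.56×98 + 679.67×3 + 5.61×120 = 527.85 + 1230.88 + 2039.01 + 673.2 = 4470.94
ΣP(Q1 2023)Q(Q2 2023) = 7.61×69 + 10.10×98 + 794.14×3 + 5.42×120 = 525.09 + 989.8 + 2382.42 + 650.4 = 4547.71
P = 4470.94 / 4547.71 × 100 = 98.3119
Fisher = √(L × P) = √(99.1406 × 98.3119) = 98.7254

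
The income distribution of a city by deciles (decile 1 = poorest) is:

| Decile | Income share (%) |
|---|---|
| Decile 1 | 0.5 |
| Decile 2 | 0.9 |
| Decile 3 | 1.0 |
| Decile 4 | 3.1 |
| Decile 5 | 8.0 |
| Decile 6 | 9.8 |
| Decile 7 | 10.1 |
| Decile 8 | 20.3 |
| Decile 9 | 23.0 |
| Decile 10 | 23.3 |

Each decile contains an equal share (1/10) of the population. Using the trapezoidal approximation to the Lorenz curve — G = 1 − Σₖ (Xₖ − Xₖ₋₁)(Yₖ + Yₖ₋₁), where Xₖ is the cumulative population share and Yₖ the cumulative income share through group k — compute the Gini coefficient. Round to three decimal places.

Cumulative income shares Yₖ: 0.0050, 0.0140, 0.0240, 0.0550, 0.1350, 0.2330, 0.3340, 0.5370, 0.7670, 1.0000
Σ (Xₖ−Xₖ₋₁)(Yₖ+Yₖ₋₁) = (1/10)(0.0050+0.0000) + (1/10)(0.0140+0.0050) + (1/10)(0.0240+0.0140) + (1/10)(0.0550+0.0240) + (1/10)(0.1350+0.0550) + (1/10)(0.2330+0.1350) + (1/10)(0.3340+0.2330) + (1/10)(0.5370+0.3340) + (1/10)(0.7670+0.5370) + (1/10)(1.0000+0.7670)
  = 0.0005 + 0.0019 + 0.0038 + 0.0079 + 0.0190 + 0.0368 + 0.0567 + 0.0871 + 0.1304 + 0.1767 = 0.5208
G = 1 − 0.5208 = 0.4792

0.479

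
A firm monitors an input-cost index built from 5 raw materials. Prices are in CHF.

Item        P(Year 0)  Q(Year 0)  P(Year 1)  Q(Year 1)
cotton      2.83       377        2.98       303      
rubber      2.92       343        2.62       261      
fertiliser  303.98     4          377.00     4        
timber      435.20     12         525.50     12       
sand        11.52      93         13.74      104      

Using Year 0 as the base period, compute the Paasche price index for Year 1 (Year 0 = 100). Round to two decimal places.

117.00

Paasche price index uses current-period quantities as weights.
ΣP(Year 1)·Q(Year 1) = 2.98×303 + 2.62×261 + 377.00×4 + 525.50×12 + 13.74×104 = 902.94 + 683.82 + 1508 + 6306 + 1428.96 = 10829.72
ΣP(Year 0)·Q(Year 1) = 2.83×303 + 2.92×261 + 303.98×4 + 435.20×12 + 11.52×104 = 857.49 + 762.12 + 1215.92 + 5222.4 + 1198.08 = 9256.01
Index = 10829.72 / 9256.01 × 100 = 117.0020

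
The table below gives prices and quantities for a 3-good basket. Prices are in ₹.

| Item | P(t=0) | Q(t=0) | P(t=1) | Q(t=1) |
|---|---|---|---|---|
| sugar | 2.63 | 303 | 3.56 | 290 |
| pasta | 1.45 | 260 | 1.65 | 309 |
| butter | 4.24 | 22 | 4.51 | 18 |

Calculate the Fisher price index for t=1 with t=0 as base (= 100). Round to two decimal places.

Laspeyres component (base-period weights):
ΣP(t=1)Q(t=0) = 3.56×303 + 1.65×260 + 4.51×22 = 1078.68 + 429 + 99.22 = 1606.9
ΣP(t=0)Q(t=0) = 2.63×303 + 1.45×260 + 4.24×22 = 796.89 + 377 + 93.28 = 1267.17
L = 1606.9 / 1267.17 × 100 = 126.8101
Paasche component (current-period weights):
ΣP(t=1)Q(t=1) = 3.56×290 + 1.65×309 + 4.51×18 = 1032.4 + 509.85 + 81.18 = 1623.43
ΣP(t=0)Q(t=1) = 2.63×290 + 1.45×309 + 4.24×18 = 762.7 + 448.05 + 76.32 = 1287.07
P = 1623.43 / 1287.07 × 100 = 126.1338
Fisher = √(L × P) = √(126.8101 × 126.1338) = 126.4715

126.47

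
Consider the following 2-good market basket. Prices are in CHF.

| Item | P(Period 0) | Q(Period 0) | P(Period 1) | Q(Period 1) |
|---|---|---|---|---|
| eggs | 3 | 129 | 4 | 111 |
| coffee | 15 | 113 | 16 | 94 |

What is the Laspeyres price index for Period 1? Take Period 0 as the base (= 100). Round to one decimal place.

111.6

Laspeyres price index uses base-period quantities as weights.
ΣP(Period 1)·Q(Period 0) = 4×129 + 16×113 = 516 + 1808 = 2324
ΣP(Period 0)·Q(Period 0) = 3×129 + 15×113 = 387 + 1695 = 2082
Index = 2324 / 2082 × 100 = 111.6234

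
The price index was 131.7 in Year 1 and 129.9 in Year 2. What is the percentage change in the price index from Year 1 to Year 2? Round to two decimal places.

-1.37%

Change = (129.9 − 131.7) / 131.7 × 100
       = -1.8 / 131.7 × 100 = -1.3667%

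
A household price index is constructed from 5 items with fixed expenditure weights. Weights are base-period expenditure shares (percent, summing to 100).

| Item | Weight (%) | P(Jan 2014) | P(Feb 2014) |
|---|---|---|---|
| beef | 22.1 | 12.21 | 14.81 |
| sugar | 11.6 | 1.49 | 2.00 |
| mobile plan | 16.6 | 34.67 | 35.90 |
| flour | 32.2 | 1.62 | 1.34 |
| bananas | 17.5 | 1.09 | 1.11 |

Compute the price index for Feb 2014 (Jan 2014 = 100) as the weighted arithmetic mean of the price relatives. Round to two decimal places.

beef: 22.1 × (14.81/12.21) = 22.1 × 1.212940 = 26.8060
sugar: 11.6 × (2.00/1.49) = 11.6 × 1.342282 = 15.5705
mobile plan: 16.6 × (35.90/34.67) = 16.6 × 1.035477 = 17.1889
flour: 32.2 × (1.34/1.62) = 32.2 × 0.827160 = 26.6346
bananas: 17.5 × (1.11/1.09) = 17.5 × 1.018349 = 17.8211
Index = Σ wᵢ·(p₁ᵢ/p₀ᵢ) = 26.8060 + 15.5705 + 17.1889 + 26.6346 + 17.8211 = 104.0210

104.02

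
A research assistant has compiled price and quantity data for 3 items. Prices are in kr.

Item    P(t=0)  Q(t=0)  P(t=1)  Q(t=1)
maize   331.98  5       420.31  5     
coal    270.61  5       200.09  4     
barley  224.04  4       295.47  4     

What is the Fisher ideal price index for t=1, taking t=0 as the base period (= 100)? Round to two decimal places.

110.90

Laspeyres component (base-period weights):
ΣP(t=1)Q(t=0) = 420.31×5 + 200.09×5 + 295.47×4 = 2101.55 + 1000.45 + 1181.88 = 4283.88
ΣP(t=0)Q(t=0) = 331.98×5 + 270.61×5 + 224.04×4 = 1659.9 + 1353.05 + 896.16 = 3909.11
L = 4283.88 / 3909.11 × 100 = 109.5871
Paasche component (current-period weights):
ΣP(t=1)Q(t=1) = 420.31×5 + 200.09×4 + 295.47×4 = 2101.55 + 800.36 + 1181.88 = 4083.79
ΣP(t=0)Q(t=1) = 331.98×5 + 270.61×4 + 224.04×4 = 1659.9 + 1082.44 + 896.16 = 3638.5
P = 4083.79 / 3638.5 × 100 = 112.2383
Fisher = √(L × P) = √(109.5871 × 112.2383) = 110.9048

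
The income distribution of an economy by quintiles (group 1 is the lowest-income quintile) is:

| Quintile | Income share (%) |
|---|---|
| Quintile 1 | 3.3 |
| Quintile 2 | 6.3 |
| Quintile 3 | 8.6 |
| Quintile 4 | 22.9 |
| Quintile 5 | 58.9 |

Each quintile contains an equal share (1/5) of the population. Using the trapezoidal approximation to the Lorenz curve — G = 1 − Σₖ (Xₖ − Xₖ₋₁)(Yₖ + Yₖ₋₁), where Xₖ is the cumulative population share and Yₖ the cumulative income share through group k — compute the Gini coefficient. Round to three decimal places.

Cumulative income shares Yₖ: 0.0330, 0.0960, 0.1820, 0.4110, 1.0000
Σ (Xₖ−Xₖ₋₁)(Yₖ+Yₖ₋₁) = (1/5)(0.0330+0.0000) + (1/5)(0.0960+0.0330) + (1/5)(0.1820+0.0960) + (1/5)(0.4110+0.1820) + (1/5)(1.0000+0.4110)
  = 0.0066 + 0.0258 + 0.0556 + 0.1186 + 0.2822 = 0.4888
G = 1 − 0.4888 = 0.5112

0.511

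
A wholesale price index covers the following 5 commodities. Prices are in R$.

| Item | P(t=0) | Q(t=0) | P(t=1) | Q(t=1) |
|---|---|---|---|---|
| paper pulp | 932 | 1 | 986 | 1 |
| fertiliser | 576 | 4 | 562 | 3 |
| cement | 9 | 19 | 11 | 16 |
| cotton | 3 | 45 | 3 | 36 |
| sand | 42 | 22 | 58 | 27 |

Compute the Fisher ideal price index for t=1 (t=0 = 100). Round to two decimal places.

110.22

Laspeyres component (base-period weights):
ΣP(t=1)Q(t=0) = 986×1 + 562×4 + 11×19 + 3×45 + 58×22 = 986 + 2248 + 209 + 135 + 1276 = 4854
ΣP(t=0)Q(t=0) = 932×1 + 576×4 + 9×19 + 3×45 + 42×22 = 932 + 2304 + 171 + 135 + 924 = 4466
L = 4854 / 4466 × 100 = 108.6879
Paasche component (current-period weights):
ΣP(t=1)Q(t=1) = 986×1 + 562×3 + 11×16 + 3×36 + 58×27 = 986 + 1686 + 176 + 108 + 1566 = 4522
ΣP(t=0)Q(t=1) = 932×1 + 576×3 + 9×16 + 3×36 + 42×27 = 932 + 1728 + 144 + 108 + 1134 = 4046
P = 4522 / 4046 × 100 = 111.7647
Fisher = √(L × P) = √(108.6879 × 111.7647) = 110.2155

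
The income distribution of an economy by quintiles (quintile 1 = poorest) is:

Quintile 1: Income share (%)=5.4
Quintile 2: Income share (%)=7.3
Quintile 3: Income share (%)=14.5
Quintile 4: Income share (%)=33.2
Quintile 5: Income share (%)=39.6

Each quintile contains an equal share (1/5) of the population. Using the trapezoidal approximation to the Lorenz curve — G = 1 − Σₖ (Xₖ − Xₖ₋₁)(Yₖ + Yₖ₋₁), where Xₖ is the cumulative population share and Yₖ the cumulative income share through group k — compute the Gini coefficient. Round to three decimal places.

0.377

Cumulative income shares Yₖ: 0.0540, 0.1270, 0.2720, 0.6040, 1.0000
Σ (Xₖ−Xₖ₋₁)(Yₖ+Yₖ₋₁) = (1/5)(0.0540+0.0000) + (1/5)(0.1270+0.0540) + (1/5)(0.2720+0.1270) + (1/5)(0.6040+0.2720) + (1/5)(1.0000+0.6040)
  = 0.0108 + 0.0362 + 0.0798 + 0.1752 + 0.3208 = 0.6228
G = 1 − 0.6228 = 0.3772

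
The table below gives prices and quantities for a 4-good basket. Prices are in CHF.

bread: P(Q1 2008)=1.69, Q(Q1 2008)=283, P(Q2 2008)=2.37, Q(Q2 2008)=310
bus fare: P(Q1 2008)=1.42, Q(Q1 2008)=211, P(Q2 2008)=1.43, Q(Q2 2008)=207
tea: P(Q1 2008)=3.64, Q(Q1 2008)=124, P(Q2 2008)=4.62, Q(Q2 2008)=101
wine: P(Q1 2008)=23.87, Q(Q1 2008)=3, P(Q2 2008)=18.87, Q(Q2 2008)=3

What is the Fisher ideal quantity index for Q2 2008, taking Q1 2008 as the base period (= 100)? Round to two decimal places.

Laspeyres component (base-period weights):
ΣP(Q1 2008)Q(Q2 2008) = 1.69×310 + 1.42×207 + 3.64×101 + 23.87×3 = 523.9 + 293.94 + 367.64 + 71.61 = 1257.09
ΣP(Q1 2008)Q(Q1 2008) = 1.69×283 + 1.42×211 + 3.64×124 + 23.87×3 = 478.27 + 299.62 + 451.36 + 71.61 = 1300.86
L = 1257.09 / 1300.86 × 100 = 96.6353
Paasche component (current-period weights):
ΣP(Q2 2008)Q(Q2 2008) = 2.37×310 + 1.43×207 + 4.62×101 + 18.87×3 = 734.7 + 296.01 + 466.62 + 56.61 = 1553.94
ΣP(Q2 2008)Q(Q1 2008) = 2.37×283 + 1.43×211 + 4.62×124 + 18.87×3 = 670.71 + 301.73 + 572.88 + 56.61 = 1601.93
P = 1553.94 / 1601.93 × 100 = 97.0042
Fisher = √(L × P) = √(96.6353 × 97.0042) = 96.8196

96.82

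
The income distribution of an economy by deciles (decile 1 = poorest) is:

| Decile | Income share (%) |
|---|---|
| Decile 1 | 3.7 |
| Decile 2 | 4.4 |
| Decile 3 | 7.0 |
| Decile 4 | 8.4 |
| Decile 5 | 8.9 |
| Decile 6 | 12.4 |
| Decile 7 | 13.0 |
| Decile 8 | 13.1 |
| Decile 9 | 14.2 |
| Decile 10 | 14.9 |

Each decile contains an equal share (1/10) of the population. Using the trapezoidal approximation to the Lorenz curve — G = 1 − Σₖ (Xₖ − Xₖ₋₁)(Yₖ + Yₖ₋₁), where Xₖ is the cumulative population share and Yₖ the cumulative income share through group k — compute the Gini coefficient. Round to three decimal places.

0.217

Cumulative income shares Yₖ: 0.0370, 0.0810, 0.1510, 0.2350, 0.3240, 0.4480, 0.5780, 0.7090, 0.8510, 1.0000
Σ (Xₖ−Xₖ₋₁)(Yₖ+Yₖ₋₁) = (1/10)(0.0370+0.0000) + (1/10)(0.0810+0.0370) + (1/10)(0.1510+0.0810) + (1/10)(0.2350+0.1510) + (1/10)(0.3240+0.2350) + (1/10)(0.4480+0.3240) + (1/10)(0.5780+0.4480) + (1/10)(0.7090+0.5780) + (1/10)(0.8510+0.7090) + (1/10)(1.0000+0.8510)
  = 0.0037 + 0.0118 + 0.0232 + 0.0386 + 0.0559 + 0.0772 + 0.1026 + 0.1287 + 0.1560 + 0.1851 = 0.7828
G = 1 − 0.7828 = 0.2172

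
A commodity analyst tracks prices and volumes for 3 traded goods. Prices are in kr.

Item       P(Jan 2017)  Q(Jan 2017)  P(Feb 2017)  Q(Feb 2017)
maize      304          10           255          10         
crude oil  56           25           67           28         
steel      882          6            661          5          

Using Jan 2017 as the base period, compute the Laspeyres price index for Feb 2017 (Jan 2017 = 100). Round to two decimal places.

Laspeyres price index uses base-period quantities as weights.
ΣP(Feb 2017)·Q(Jan 2017) = 255×10 + 67×25 + 661×6 = 2550 + 1675 + 3966 = 8191
ΣP(Jan 2017)·Q(Jan 2017) = 304×10 + 56×25 + 882×6 = 3040 + 1400 + 5292 = 9732
Index = 8191 / 9732 × 100 = 84.1656

84.17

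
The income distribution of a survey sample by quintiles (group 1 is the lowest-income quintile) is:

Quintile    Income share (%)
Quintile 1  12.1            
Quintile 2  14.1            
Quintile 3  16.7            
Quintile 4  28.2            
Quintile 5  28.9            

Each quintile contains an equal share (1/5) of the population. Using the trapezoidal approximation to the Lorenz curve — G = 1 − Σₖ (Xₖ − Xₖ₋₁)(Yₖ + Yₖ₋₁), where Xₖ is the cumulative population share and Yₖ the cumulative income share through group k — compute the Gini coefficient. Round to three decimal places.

Cumulative income shares Yₖ: 0.1210, 0.2620, 0.4290, 0.7110, 1.0000
Σ (Xₖ−Xₖ₋₁)(Yₖ+Yₖ₋₁) = (1/5)(0.1210+0.0000) + (1/5)(0.2620+0.1210) + (1/5)(0.4290+0.2620) + (1/5)(0.7110+0.4290) + (1/5)(1.0000+0.7110)
  = 0.0242 + 0.0766 + 0.1382 + 0.2280 + 0.3422 = 0.8092
G = 1 − 0.8092 = 0.1908

0.191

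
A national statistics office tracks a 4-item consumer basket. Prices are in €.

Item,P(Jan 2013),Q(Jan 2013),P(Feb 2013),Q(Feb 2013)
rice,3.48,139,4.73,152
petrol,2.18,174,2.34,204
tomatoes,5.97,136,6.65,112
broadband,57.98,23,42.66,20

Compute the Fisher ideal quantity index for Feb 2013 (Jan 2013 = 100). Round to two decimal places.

93.92

Laspeyres component (base-period weights):
ΣP(Jan 2013)Q(Feb 2013) = 3.48×152 + 2.18×204 + 5.97×112 + 57.98×20 = 528.96 + 444.72 + 668.64 + 1159.6 = 2801.92
ΣP(Jan 2013)Q(Jan 2013) = 3.48×139 + 2.18×174 + 5.97×136 + 57.98×23 = 483.72 + 379.32 + 811.92 + 1333.54 = 3008.5
L = 2801.92 / 3008.5 × 100 = 93.1335
Paasche component (current-period weights):
ΣP(Feb 2013)Q(Feb 2013) = 4.73×152 + 2.34×204 + 6.65×112 + 42.66×20 = 718.96 + 477.36 + 744.8 + 853.2 = 2794.32
ΣP(Feb 2013)Q(Jan 2013) = 4.73×139 + 2.34×174 + 6.65×136 + 42.66×23 = 657.47 + 407.16 + 904.4 + 981.18 = 2950.21
P = 2794.32 / 2950.21 × 100 = 94.7160
Fisher = √(L × P) = √(93.1335 × 94.7160) = 93.9214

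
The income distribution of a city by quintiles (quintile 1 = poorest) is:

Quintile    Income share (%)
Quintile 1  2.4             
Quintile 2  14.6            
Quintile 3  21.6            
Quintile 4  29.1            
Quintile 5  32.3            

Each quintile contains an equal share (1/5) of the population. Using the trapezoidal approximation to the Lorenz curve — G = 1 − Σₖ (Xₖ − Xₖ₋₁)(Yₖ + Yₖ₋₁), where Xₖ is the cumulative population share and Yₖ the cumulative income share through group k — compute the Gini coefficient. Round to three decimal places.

0.297

Cumulative income shares Yₖ: 0.0240, 0.1700, 0.3860, 0.6770, 1.0000
Σ (Xₖ−Xₖ₋₁)(Yₖ+Yₖ₋₁) = (1/5)(0.0240+0.0000) + (1/5)(0.1700+0.0240) + (1/5)(0.3860+0.1700) + (1/5)(0.6770+0.3860) + (1/5)(1.0000+0.6770)
  = 0.0048 + 0.0388 + 0.1112 + 0.2126 + 0.3354 = 0.7028
G = 1 − 0.7028 = 0.2972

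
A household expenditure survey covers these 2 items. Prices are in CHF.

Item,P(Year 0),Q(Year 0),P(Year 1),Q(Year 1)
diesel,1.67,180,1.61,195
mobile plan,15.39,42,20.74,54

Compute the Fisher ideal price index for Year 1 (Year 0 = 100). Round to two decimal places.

123.27

Laspeyres component (base-period weights):
ΣP(Year 1)Q(Year 0) = 1.61×180 + 20.74×42 = 289.8 + 871.08 = 1160.88
ΣP(Year 0)Q(Year 0) = 1.67×180 + 15.39×42 = 300.6 + 646.38 = 946.98
L = 1160.88 / 946.98 × 100 = 122.5876
Paasche component (current-period weights):
ΣP(Year 1)Q(Year 1) = 1.61×195 + 20.74×54 = 313.95 + 1119.96 = 1433.91
ΣP(Year 0)Q(Year 1) = 1.67×195 + 15.39×54 = 325.65 + 831.06 = 1156.71
P = 1433.91 / 1156.71 × 100 = 123.9645
Fisher = √(L × P) = √(122.5876 × 123.9645) = 123.2741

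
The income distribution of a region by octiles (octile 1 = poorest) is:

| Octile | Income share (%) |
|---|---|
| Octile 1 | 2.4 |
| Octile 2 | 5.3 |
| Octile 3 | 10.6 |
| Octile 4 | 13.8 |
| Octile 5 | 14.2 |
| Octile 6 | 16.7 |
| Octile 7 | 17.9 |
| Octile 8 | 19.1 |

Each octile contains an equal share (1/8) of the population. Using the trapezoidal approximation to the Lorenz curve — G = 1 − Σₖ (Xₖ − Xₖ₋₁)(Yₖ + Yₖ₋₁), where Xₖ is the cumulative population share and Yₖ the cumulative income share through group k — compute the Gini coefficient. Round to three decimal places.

Cumulative income shares Yₖ: 0.0240, 0.0770, 0.1830, 0.3210, 0.4630, 0.6300, 0.8090, 1.0000
Σ (Xₖ−Xₖ₋₁)(Yₖ+Yₖ₋₁) = (1/8)(0.0240+0.0000) + (1/8)(0.0770+0.0240) + (1/8)(0.1830+0.0770) + (1/8)(0.3210+0.1830) + (1/8)(0.4630+0.3210) + (1/8)(0.6300+0.4630) + (1/8)(0.8090+0.6300) + (1/8)(1.0000+0.8090)
  = 0.0030 + 0.0126 + 0.0325 + 0.0630 + 0.0980 + 0.1366 + 0.1799 + 0.2261 = 0.7518
G = 1 − 0.7518 = 0.2482

0.248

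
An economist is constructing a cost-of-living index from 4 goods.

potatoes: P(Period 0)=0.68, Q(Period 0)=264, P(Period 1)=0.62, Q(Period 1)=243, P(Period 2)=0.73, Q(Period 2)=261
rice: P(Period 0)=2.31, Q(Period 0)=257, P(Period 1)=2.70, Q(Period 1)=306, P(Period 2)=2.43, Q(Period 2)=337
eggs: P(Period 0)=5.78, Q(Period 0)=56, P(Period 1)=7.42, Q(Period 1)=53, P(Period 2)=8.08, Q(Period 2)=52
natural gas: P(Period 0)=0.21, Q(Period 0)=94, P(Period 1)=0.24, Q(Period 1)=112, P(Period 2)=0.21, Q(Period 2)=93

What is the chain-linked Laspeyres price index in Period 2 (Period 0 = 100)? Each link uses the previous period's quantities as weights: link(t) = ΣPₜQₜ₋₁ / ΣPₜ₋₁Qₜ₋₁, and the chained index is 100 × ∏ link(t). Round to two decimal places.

114.02

Link Period 0→Period 1:
ΣP(Period 1)Q(Period 0) = 0.62×264 + 2.70×257 + 7.42×56 + 0.24×94 = 163.68 + 693.9 + 415.52 + 22.56 = 1295.66
ΣP(Period 0)Q(Period 0) = 0.68×264 + 2.31×257 + 5.78×56 + 0.21×94 = 179.52 + 593.67 + 323.68 + 19.74 = 1116.61
link = 1295.66/1116.61 = 1.160351
Link Period 1→Period 2:
ΣP(Period 2)Q(Period 1) = 0.73×243 + 2.43×306 + 8.08×53 + 0.21×112 = 177.39 + 743.58 + 428.24 + 23.52 = 1372.73
ΣP(Period 1)Q(Period 1) = 0.62×243 + 2.70×306 + 7.42×53 + 0.24×112 = 150.66 + 826.2 + 393.26 + 26.88 = 1397
link = 1372.73/1397 = 0.982627
Chained index = 100 × 1.160351 × 0.982627 = 114.0193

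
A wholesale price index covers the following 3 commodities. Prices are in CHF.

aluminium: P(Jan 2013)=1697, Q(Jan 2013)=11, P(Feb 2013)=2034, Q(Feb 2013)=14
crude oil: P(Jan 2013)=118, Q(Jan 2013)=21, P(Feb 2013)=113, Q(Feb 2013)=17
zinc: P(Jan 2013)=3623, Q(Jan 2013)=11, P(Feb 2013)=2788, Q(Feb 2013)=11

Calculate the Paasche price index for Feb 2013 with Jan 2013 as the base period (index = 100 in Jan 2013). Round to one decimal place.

Paasche price index uses current-period quantities as weights.
ΣP(Feb 2013)·Q(Feb 2013) = 2034×14 + 113×17 + 2788×11 = 28476 + 1921 + 30668 = 61065
ΣP(Jan 2013)·Q(Feb 2013) = 1697×14 + 118×17 + 3623×11 = 23758 + 2006 + 39853 = 65617
Index = 61065 / 65617 × 100 = 93.0628

93.1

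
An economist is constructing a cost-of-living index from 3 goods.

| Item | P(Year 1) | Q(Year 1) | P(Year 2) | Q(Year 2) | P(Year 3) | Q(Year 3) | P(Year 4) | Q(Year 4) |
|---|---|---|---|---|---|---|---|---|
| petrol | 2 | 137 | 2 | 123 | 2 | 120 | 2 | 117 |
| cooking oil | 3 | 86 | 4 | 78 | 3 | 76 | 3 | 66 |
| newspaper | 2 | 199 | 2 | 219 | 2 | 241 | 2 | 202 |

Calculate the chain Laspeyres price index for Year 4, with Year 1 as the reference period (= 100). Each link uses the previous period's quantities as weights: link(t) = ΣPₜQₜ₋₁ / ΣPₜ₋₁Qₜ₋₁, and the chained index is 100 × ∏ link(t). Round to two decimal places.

Link Year 1→Year 2:
ΣP(Year 2)Q(Year 1) = 2×137 + 4×86 + 2×199 = 274 + 344 + 398 = 1016
ΣP(Year 1)Q(Year 1) = 2×137 + 3×86 + 2×199 = 274 + 258 + 398 = 930
link = 1016/930 = 1.092473
Link Year 2→Year 3:
ΣP(Year 3)Q(Year 2) = 2×123 + 3×78 + 2×219 = 246 + 234 + 438 = 918
ΣP(Year 2)Q(Year 2) = 2×123 + 4×78 + 2×219 = 246 + 312 + 438 = 996
link = 918/996 = 0.921687
Link Year 3→Year 4:
ΣP(Year 4)Q(Year 3) = 2×120 + 3×76 + 2×241 = 240 + 228 + 482 = 950
ΣP(Year 3)Q(Year 3) = 2×120 + 3×76 + 2×241 = 240 + 228 + 482 = 950
link = 950/950 = 1.000000
Chained index = 100 × 1.092473 × 0.921687 × 1.000000 = 100.6918

100.69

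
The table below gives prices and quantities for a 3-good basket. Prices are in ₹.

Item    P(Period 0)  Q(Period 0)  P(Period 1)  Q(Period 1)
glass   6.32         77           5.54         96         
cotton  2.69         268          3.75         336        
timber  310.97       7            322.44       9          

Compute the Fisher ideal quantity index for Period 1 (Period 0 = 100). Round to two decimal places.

Laspeyres component (base-period weights):
ΣP(Period 0)Q(Period 1) = 6.32×96 + 2.69×336 + 310.97×9 = 606.72 + 903.84 + 2798.73 = 4309.29
ΣP(Period 0)Q(Period 0) = 6.32×77 + 2.69×268 + 310.97×7 = 486.64 + 720.92 + 2176.79 = 3384.35
L = 4309.29 / 3384.35 × 100 = 127.3299
Paasche component (current-period weights):
ΣP(Period 1)Q(Period 1) = 5.54×96 + 3.75×336 + 322.44×9 = 531.84 + 1260 + 2901.96 = 4693.8
ΣP(Period 1)Q(Period 0) = 5.54×77 + 3.75×268 + 322.44×7 = 426.58 + 1005 + 2257.08 = 3688.66
P = 4693.8 / 3688.66 × 100 = 127.2495
Fisher = √(L × P) = √(127.3299 × 127.2495) = 127.2897

127.29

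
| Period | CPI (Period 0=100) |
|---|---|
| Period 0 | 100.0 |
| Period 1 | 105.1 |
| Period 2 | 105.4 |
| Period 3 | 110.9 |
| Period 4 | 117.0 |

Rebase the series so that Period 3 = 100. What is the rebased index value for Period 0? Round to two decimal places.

Rebased(Period 0) = 100.0 / 110.9 × 100 = 90.1713

90.17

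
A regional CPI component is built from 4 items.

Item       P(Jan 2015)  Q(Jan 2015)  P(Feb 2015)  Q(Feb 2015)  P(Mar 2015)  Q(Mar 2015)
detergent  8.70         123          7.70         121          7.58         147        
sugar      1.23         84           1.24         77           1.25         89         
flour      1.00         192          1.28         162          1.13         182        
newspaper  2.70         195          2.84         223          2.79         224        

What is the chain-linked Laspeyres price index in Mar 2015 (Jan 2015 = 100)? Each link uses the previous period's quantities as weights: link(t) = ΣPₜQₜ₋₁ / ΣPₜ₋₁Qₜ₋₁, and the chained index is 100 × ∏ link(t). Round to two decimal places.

Link Jan 2015→Feb 2015:
ΣP(Feb 2015)Q(Jan 2015) = 7.70×123 + 1.24×84 + 1.28×192 + 2.84×195 = 947.1 + 104.16 + 245.76 + 553.8 = 1850.82
ΣP(Jan 2015)Q(Jan 2015) = 8.70×123 + 1.23×84 + 1.00×192 + 2.70×195 = 1070.1 + 103.32 + 192 + 526.5 = 1891.92
link = 1850.82/1891.92 = 0.978276
Link Feb 2015→Mar 2015:
ΣP(Mar 2015)Q(Feb 2015) = 7.58×121 + 1.25×77 + 1.13×162 + 2.79×223 = 917.18 + 96.25 + 183.06 + 622.17 = 1818.66
ΣP(Feb 2015)Q(Feb 2015) = 7.70×121 + 1.24×77 + 1.28×162 + 2.84×223 = 931.7 + 95.48 + 207.36 + 633.32 = 1867.86
link = 1818.66/1867.86 = 0.973660
Chained index = 100 × 0.978276 × 0.973660 = 95.2508

95.25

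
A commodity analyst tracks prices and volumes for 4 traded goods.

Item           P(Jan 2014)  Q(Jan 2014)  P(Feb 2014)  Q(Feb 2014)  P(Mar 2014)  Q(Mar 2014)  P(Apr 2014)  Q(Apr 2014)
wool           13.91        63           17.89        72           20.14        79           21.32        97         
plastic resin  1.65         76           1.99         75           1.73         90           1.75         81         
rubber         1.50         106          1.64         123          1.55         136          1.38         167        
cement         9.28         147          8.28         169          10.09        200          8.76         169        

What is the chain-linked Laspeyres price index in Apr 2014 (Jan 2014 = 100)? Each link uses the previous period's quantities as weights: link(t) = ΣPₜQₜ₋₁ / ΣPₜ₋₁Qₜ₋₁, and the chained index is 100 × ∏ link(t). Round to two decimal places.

115.03

Link Jan 2014→Feb 2014:
ΣP(Feb 2014)Q(Jan 2014) = 17.89×63 + 1.99×76 + 1.64×106 + 8.28×147 = 1127.07 + 151.24 + 173.84 + 1217.16 = 2669.31
ΣP(Jan 2014)Q(Jan 2014) = 13.91×63 + 1.65×76 + 1.50×106 + 9.28×147 = 876.33 + 125.4 + 159 + 1364.16 = 2524.89
link = 2669.31/2524.89 = 1.057199
Link Feb 2014→Mar 2014:
ΣP(Mar 2014)Q(Feb 2014) = 20.14×72 + 1.73×75 + 1.55×123 + 10.09×169 = 1450.08 + 129.75 + 190.65 + 1705.21 = 3475.69
ΣP(Feb 2014)Q(Feb 2014) = 17.89×72 + 1.99×75 + 1.64×123 + 8.28×169 = 1288.08 + 149.25 + 201.72 + 1399.32 = 3038.37
link = 3475.69/3038.37 = 1.143932
Link Mar 2014→Apr 2014:
ΣP(Apr 2014)Q(Mar 2014) = 21.32×79 + 1.75×90 + 1.38×136 + 8.76×200 = 1684.28 + 157.5 + 187.68 + 1752 = 3781.46
ΣP(Mar 2014)Q(Mar 2014) = 20.14×79 + 1.73×90 + 1.55×136 + 10.09×200 = 1591.06 + 155.7 + 210.8 + 2018 = 3975.56
link = 3781.46/3975.56 = 0.951177
Chained index = 100 × 1.057199 × 1.143932 × 0.951177 = 115.0319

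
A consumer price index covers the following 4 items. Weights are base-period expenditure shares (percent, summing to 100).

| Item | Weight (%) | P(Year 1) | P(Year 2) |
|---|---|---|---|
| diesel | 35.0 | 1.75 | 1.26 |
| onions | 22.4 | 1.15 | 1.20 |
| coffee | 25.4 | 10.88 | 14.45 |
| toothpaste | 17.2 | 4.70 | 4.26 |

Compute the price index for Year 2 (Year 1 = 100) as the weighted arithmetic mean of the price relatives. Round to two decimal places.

diesel: 35.0 × (1.26/1.75) = 35.0 × 0.720000 = 25.2000
onions: 22.4 × (1.20/1.15) = 22.4 × 1.043478 = 23.3739
coffee: 25.4 × (14.45/10.88) = 25.4 × 1.328125 = 33.7344
toothpaste: 17.2 × (4.26/4.70) = 17.2 × 0.906383 = 15.5898
Index = Σ wᵢ·(p₁ᵢ/p₀ᵢ) = 25.2000 + 23.3739 + 33.7344 + 15.5898 = 97.8981

97.90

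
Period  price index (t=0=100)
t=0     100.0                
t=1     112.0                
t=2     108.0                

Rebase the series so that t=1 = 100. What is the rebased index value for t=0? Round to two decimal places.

Rebased(t=0) = 100.0 / 112.0 × 100 = 89.2857

89.29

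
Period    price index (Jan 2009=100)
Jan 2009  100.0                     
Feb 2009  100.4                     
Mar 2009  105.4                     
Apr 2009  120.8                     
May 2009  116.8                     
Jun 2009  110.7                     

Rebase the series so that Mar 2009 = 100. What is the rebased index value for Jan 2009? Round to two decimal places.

Rebased(Jan 2009) = 100.0 / 105.4 × 100 = 94.8767

94.88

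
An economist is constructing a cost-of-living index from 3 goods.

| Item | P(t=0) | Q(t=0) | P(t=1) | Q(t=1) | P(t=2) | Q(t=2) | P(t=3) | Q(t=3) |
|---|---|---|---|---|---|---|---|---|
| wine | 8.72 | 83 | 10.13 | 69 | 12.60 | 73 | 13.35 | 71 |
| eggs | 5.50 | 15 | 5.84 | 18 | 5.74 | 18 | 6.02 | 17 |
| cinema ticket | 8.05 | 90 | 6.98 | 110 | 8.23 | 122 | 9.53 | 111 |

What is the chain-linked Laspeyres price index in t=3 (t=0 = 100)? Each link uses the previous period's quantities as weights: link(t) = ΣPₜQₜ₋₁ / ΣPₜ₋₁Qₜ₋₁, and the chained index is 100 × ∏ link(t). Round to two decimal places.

134.58

Link t=0→t=1:
ΣP(t=1)Q(t=0) = 10.13×83 + 5.84×15 + 6.98×90 = 840.79 + 87.6 + 628.2 = 1556.59
ΣP(t=0)Q(t=0) = 8.72×83 + 5.50×15 + 8.05×90 = 723.76 + 82.5 + 724.5 = 1530.76
link = 1556.59/1530.76 = 1.016874
Link t=1→t=2:
ΣP(t=2)Q(t=1) = 12.60×69 + 5.74×18 + 8.23×110 = 869.4 + 103.32 + 905.3 = 1878.02
ΣP(t=1)Q(t=1) = 10.13×69 + 5.84×18 + 6.98×110 = 698.97 + 105.12 + 767.8 = 1571.89
link = 1878.02/1571.89 = 1.194753
Link t=2→t=3:
ΣP(t=3)Q(t=2) = 13.35×73 + 6.02×18 + 9.53×122 = 974.55 + 108.36 + 1162.66 = 2245.57
ΣP(t=2)Q(t=2) = 12.60×73 + 5.74×18 + 8.23×122 = 919.8 + 103.32 + 1004.06 = 2027.18
link = 2245.57/2027.18 = 1.107731
Chained index = 100 × 1.016874 × 1.194753 × 1.107731 = 134.5797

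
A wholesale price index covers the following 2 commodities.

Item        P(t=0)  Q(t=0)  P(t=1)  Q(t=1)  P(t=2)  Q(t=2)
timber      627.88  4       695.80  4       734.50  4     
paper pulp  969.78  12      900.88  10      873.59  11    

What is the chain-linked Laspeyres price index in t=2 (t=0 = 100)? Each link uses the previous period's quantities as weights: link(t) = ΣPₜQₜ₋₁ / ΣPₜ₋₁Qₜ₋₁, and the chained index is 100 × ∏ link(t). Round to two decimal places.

Link t=0→t=1:
ΣP(t=1)Q(t=0) = 695.80×4 + 900.88×12 = 2783.2 + 10810.56 = 13593.76
ΣP(t=0)Q(t=0) = 627.88×4 + 969.78×12 = 2511.52 + 11637.36 = 14148.88
link = 13593.76/14148.88 = 0.960766
Link t=1→t=2:
ΣP(t=2)Q(t=1) = 734.50×4 + 873.59×10 = 2938 + 8735.9 = 11673.9
ΣP(t=1)Q(t=1) = 695.80×4 + 900.88×10 = 2783.2 + 9008.8 = 11792
link = 11673.9/11792 = 0.989985
Chained index = 100 × 0.960766 × 0.989985 = 95.1143

95.11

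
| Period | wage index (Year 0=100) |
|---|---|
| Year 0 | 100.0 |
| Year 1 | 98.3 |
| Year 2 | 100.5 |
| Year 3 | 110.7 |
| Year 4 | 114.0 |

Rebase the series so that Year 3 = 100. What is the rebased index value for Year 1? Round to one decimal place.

Rebased(Year 1) = 98.3 / 110.7 × 100 = 88.7986

88.8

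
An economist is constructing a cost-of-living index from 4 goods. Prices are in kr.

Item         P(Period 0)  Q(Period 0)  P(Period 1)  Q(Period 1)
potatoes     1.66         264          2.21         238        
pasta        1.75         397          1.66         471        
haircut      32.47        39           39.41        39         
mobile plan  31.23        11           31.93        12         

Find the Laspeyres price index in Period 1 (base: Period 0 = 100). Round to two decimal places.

Laspeyres price index uses base-period quantities as weights.
ΣP(Period 1)·Q(Period 0) = 2.21×264 + 1.66×397 + 39.41×39 + 31.93×11 = 583.44 + 659.02 + 1536.99 + 351.23 = 3130.68
ΣP(Period 0)·Q(Period 0) = 1.66×264 + 1.75×397 + 32.47×39 + 31.23×11 = 438.24 + 694.75 + 1266.33 + 343.53 = 2742.85
Index = 3130.68 / 2742.85 × 100 = 114.1397

114.14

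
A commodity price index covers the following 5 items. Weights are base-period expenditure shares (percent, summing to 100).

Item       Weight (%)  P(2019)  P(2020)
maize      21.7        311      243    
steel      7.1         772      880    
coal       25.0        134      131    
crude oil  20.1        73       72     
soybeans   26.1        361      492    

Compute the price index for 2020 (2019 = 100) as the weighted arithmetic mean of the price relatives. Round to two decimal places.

104.88

maize: 21.7 × (243/311) = 21.7 × 0.781350 = 16.9553
steel: 7.1 × (880/772) = 7.1 × 1.139896 = 8.0933
coal: 25.0 × (131/134) = 25.0 × 0.977612 = 24.4403
crude oil: 20.1 × (72/73) = 20.1 × 0.986301 = 19.8247
soybeans: 26.1 × (492/361) = 26.1 × 1.362881 = 35.5712
Index = Σ wᵢ·(p₁ᵢ/p₀ᵢ) = 16.9553 + 8.0933 + 24.4403 + 19.8247 + 35.5712 = 104.8847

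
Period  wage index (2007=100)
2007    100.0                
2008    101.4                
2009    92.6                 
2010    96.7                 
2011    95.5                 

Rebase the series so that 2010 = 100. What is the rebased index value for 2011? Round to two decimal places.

98.76

Rebased(2011) = 95.5 / 96.7 × 100 = 98.7590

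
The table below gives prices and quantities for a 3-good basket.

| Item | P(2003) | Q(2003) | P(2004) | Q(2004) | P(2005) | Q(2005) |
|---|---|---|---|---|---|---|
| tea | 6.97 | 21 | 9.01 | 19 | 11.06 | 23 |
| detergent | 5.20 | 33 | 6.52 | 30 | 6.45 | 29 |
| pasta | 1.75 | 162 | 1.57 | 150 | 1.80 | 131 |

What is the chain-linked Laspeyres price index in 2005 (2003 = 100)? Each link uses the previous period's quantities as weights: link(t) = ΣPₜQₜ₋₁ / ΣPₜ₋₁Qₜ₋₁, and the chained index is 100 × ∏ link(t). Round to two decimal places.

Link 2003→2004:
ΣP(2004)Q(2003) = 9.01×21 + 6.52×33 + 1.57×162 = 189.21 + 215.16 + 254.34 = 658.71
ΣP(2003)Q(2003) = 6.97×21 + 5.20×33 + 1.75×162 = 146.37 + 171.6 + 283.5 = 601.47
link = 658.71/601.47 = 1.095167
Link 2004→2005:
ΣP(2005)Q(2004) = 11.06×19 + 6.45×30 + 1.80×150 = 210.14 + 193.5 + 270 = 673.64
ΣP(2004)Q(2004) = 9.01×19 + 6.52×30 + 1.57×150 = 171.19 + 195.6 + 235.5 = 602.29
link = 673.64/602.29 = 1.118465
Chained index = 100 × 1.095167 × 1.118465 = 122.4905

122.49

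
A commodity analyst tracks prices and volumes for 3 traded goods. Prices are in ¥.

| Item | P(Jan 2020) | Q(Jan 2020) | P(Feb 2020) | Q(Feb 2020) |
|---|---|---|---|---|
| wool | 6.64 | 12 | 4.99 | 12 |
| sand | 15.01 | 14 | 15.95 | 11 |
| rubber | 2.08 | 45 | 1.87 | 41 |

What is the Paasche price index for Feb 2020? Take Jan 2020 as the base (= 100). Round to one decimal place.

Paasche price index uses current-period quantities as weights.
ΣP(Feb 2020)·Q(Feb 2020) = 4.99×12 + 15.95×11 + 1.87×41 = 59.88 + 175.45 + 76.67 = 312
ΣP(Jan 2020)·Q(Feb 2020) = 6.64×12 + 15.01×11 + 2.08×41 = 79.68 + 165.11 + 85.28 = 330.07
Index = 312 / 330.07 × 100 = 94.5254

94.5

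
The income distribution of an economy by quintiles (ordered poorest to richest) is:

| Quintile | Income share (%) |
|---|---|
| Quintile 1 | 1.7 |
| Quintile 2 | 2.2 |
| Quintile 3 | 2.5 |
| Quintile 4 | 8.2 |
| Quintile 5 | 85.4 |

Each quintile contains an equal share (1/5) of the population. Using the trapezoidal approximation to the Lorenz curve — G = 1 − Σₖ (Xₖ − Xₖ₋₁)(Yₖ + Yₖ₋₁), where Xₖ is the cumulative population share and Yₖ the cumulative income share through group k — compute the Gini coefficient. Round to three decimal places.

Cumulative income shares Yₖ: 0.0170, 0.0390, 0.0640, 0.1460, 1.0000
Σ (Xₖ−Xₖ₋₁)(Yₖ+Yₖ₋₁) = (1/5)(0.0170+0.0000) + (1/5)(0.0390+0.0170) + (1/5)(0.0640+0.0390) + (1/5)(0.1460+0.0640) + (1/5)(1.0000+0.1460)
  = 0.0034 + 0.0112 + 0.0206 + 0.0420 + 0.2292 = 0.3064
G = 1 − 0.3064 = 0.6936

0.694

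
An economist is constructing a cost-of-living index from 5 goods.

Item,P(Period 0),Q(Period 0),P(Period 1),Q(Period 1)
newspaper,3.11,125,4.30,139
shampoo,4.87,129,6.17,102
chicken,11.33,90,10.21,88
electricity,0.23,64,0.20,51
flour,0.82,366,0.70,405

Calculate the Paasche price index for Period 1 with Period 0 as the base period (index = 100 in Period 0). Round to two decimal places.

106.58

Paasche price index uses current-period quantities as weights.
ΣP(Period 1)·Q(Period 1) = 4.30×139 + 6.17×102 + 10.21×88 + 0.20×51 + 0.70×405 = 597.7 + 629.34 + 898.48 + 10.2 + 283.5 = 2419.22
ΣP(Period 0)·Q(Period 1) = 3.11×139 + 4.87×102 + 11.33×88 + 0.23×51 + 0.82×405 = 432.29 + 496.74 + 997.04 + 11.73 + 332.1 = 2269.9
Index = 2419.22 / 2269.9 × 100 = 106.5783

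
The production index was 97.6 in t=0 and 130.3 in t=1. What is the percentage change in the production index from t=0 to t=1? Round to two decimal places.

33.50%

Change = (130.3 − 97.6) / 97.6 × 100
       = 32.7 / 97.6 × 100 = 33.5041%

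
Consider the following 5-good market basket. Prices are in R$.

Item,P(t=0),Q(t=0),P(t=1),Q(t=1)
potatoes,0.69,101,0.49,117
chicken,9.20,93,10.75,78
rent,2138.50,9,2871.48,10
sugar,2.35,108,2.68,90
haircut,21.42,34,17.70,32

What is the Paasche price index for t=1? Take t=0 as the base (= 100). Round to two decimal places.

131.79

Paasche price index uses current-period quantities as weights.
ΣP(t=1)·Q(t=1) = 0.49×117 + 10.75×78 + 2871.48×10 + 2.68×90 + 17.70×32 = 57.33 + 838.5 + 28714.8 + 241.2 + 566.4 = 30418.23
ΣP(t=0)·Q(t=1) = 0.69×117 + 9.20×78 + 2138.50×10 + 2.35×90 + 21.42×32 = 80.73 + 717.6 + 21385 + 211.5 + 685.44 = 23080.27
Index = 30418.23 / 23080.27 × 100 = 131.7932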